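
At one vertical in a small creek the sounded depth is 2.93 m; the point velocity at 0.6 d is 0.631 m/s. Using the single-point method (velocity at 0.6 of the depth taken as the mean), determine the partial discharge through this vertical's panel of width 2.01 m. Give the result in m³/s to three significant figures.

v̄ = v₀.₆ = 0.631 m/s
q = v̄ × d × w = 0.6310 × 2.93 × 2.01 = 3.716 m³/s

3.72 m³/s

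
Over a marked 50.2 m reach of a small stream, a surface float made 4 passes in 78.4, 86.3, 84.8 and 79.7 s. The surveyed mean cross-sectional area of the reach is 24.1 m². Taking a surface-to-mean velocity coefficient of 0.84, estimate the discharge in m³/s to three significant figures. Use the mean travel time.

12.3 m³/s

t̄ = (78.4 + 86.3 + 84.8 + 79.7) / 4 = 82.3 s
v_surface = L / t̄ = 50.2 / 82.3 = 0.6100 m/s
v_mean = 0.84 × 0.6100 = 0.5124 m/s
Q = A × v_mean = 24.1 × 0.5124 = 12.35 m³/s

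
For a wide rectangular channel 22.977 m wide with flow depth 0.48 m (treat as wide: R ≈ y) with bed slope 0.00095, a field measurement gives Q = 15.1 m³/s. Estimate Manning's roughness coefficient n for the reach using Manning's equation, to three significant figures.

A = b·y = 22.977 × 0.48 = 11.03 m²
Wide channel: R ≈ y = 0.48 m
n = (1/Q)·A·R^(2/3)·S^(1/2) = (1/15.1) × 11.03 × 0.6130 × 0.03082 = 0.01380

0.0138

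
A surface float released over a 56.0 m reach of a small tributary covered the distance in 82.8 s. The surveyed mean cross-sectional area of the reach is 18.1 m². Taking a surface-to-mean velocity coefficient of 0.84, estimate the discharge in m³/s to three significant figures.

v_surface = L / t̄ = 56.0 / 82.8 = 0.6763 m/s
v_mean = 0.84 × 0.6763 = 0.5681 m/s
Q = A × v_mean = 18.1 × 0.5681 = 10.28 m³/s

10.3 m³/s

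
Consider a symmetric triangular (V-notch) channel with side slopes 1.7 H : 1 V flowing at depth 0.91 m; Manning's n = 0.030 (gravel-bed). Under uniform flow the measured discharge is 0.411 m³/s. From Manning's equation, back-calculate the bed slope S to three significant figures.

A = z·y² = 1.7×0.91² = 1.408 m²
P = 2y√(1+z²) = 2×0.91×√(1+1.7²) = 3.590 m
R = A/P = 1.408/3.590 = 0.3922 m
S = (Q·n / (1·A·R^(2/3)))² = (0.411×0.030 / (1×1.408×0.5358))² = 0.0002672

0.000267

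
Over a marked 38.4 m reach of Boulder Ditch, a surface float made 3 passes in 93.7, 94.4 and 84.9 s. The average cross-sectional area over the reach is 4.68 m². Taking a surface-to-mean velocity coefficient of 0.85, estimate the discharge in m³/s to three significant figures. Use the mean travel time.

t̄ = (93.7 + 94.4 + 84.9) / 3 = 91 s
v_surface = L / t̄ = 38.4 / 91 = 0.4220 m/s
v_mean = 0.85 × 0.4220 = 0.3587 m/s
Q = A × v_mean = 4.68 × 0.3587 = 1.679 m³/s

1.68 m³/s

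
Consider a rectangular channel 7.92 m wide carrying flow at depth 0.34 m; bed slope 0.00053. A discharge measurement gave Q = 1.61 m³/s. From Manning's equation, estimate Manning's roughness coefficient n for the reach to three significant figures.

0.0178

A = b·y = 7.92 × 0.34 = 2.693 m²
P = b + 2y = 7.92 + 2×0.34 = 8.600 m
R = A/P = 2.693/8.600 = 0.3131 m
n = (1/Q)·A·R^(2/3)·S^(1/2) = (1/1.61) × 2.693 × 0.4611 × 0.02302 = 0.01775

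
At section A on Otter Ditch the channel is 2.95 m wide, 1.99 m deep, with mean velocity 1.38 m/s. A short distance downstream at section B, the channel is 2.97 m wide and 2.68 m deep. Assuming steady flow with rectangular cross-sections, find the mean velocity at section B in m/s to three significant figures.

1.02 m/s

Q = A₁V₁ = (2.95×1.99) × 1.38 = 8.101 m³/s
A₂ = 2.97 × 2.68 = 7.960 m²
V₂ = Q/A₂ = 8.101/7.960 = 1.018 m/s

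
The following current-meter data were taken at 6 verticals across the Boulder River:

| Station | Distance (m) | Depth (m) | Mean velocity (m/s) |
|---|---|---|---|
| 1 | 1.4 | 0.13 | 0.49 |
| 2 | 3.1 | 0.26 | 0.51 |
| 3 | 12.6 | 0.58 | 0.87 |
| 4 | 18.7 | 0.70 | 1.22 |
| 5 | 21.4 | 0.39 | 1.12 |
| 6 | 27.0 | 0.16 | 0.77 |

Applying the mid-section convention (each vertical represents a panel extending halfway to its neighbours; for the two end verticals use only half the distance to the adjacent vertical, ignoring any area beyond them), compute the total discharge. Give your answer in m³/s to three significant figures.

w_1 = (3.1 − 1.4)/2 = 0.85 m; q_1 = 0.49 × 0.13 × 0.85 = 0.05415 m³/s
w_2 = (12.6 − 1.4)/2 = 5.6 m; q_2 = 0.51 × 0.26 × 5.6 = 0.7426 m³/s
w_3 = (18.7 − 3.1)/2 = 7.8 m; q_3 = 0.87 × 0.58 × 7.8 = 3.936 m³/s
w_4 = (21.4 − 12.6)/2 = 4.4 m; q_4 = 1.22 × 0.70 × 4.4 = 3.758 m³/s
w_5 = (27.0 − 18.7)/2 = 4.15 m; q_5 = 1.12 × 0.39 × 4.15 = 1.813 m³/s
w_6 = (27.0 − 21.4)/2 = 2.8 m; q_6 = 0.77 × 0.16 × 2.8 = 0.3450 m³/s
Q = Σ qᵢ = 10.65 m³/s

10.6 m³/s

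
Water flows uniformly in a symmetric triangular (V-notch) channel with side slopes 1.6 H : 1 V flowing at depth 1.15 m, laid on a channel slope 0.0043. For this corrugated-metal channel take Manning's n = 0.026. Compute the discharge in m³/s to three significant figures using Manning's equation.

A = z·y² = 1.6×1.15² = 2.116 m²
P = 2y√(1+z²) = 2×1.15×√(1+1.6²) = 4.340 m
R = A/P = 2.116/4.340 = 0.4876 m
Q = (1/n)·A·R^(2/3)·S^(1/2) = (1/0.026) × 2.116 × 0.4876^(2/3) × 0.0043^(1/2) = 3.306 m³/s

3.31 m³/s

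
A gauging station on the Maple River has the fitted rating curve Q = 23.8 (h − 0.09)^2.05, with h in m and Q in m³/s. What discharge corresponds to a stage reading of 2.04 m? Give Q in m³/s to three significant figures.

93.6 m³/s

Q = 23.8 × (2.04 − 0.09)^2.05 = 23.8 × 1.95^2.05 = 93.57 m³/s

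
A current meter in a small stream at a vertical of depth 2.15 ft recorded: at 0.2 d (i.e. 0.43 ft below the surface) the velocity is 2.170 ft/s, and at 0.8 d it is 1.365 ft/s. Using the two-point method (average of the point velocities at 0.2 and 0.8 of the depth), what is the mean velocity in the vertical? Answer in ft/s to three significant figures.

v̄ = (2.170 + 1.365) / 2 = 1.768 ft/s

1.77 ft/s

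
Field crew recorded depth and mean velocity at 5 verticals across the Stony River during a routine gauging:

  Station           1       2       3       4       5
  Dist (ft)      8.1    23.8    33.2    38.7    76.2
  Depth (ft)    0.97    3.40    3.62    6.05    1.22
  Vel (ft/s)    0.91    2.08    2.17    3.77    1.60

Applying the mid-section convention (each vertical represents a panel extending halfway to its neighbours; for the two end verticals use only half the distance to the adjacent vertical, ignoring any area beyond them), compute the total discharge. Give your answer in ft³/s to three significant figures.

w_1 = (23.8 − 8.1)/2 = 7.85 ft; q_1 = 0.91 × 0.97 × 7.85 = 6.929 ft³/s
w_2 = (33.2 − 8.1)/2 = 12.55 ft; q_2 = 2.08 × 3.40 × 12.55 = 88.75 ft³/s
w_3 = (38.7 − 23.8)/2 = 7.45 ft; q_3 = 2.17 × 3.62 × 7.45 = 58.52 ft³/s
w_4 = (76.2 − 33.2)/2 = 21.5 ft; q_4 = 3.77 × 6.05 × 21.5 = 490.4 ft³/s
w_5 = (76.2 − 38.7)/2 = 18.75 ft; q_5 = 1.60 × 1.22 × 18.75 = 36.60 ft³/s
Q = Σ qᵢ = 681.2 ft³/s

681 ft³/s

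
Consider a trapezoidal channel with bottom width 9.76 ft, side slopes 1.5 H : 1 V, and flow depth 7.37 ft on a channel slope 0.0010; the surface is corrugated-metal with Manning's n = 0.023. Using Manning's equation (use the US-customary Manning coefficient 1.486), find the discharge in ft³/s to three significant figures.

A = (b + z·y)·y = (9.76 + 1.5×7.37)×7.37 = 153.4 ft²
P = b + 2y√(1+z²) = 9.76 + 2×7.37×√(1+1.5²) = 36.33 ft
R = A/P = 153.4/36.33 = 4.222 ft
Q = (1.486/n)·A·R^(2/3)·S^(1/2) = (1.486/0.023) × 153.4 × 4.222^(2/3) × 0.0010^(1/2) = 818.8 ft³/s

819 ft³/s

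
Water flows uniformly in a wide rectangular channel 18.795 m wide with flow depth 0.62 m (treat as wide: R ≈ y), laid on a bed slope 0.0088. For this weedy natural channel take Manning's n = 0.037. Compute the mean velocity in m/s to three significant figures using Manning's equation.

A = b·y = 18.795 × 0.62 = 11.65 m²
Wide channel: R ≈ y = 0.62 m
Q = (1/n)·A·R^(2/3)·S^(1/2) = (1/0.037) × 11.65 × 0.6200^(2/3) × 0.0088^(1/2) = 21.48 m³/s
V = Q/A = 21.48/11.65 = 1.843 m/s

1.84 m/s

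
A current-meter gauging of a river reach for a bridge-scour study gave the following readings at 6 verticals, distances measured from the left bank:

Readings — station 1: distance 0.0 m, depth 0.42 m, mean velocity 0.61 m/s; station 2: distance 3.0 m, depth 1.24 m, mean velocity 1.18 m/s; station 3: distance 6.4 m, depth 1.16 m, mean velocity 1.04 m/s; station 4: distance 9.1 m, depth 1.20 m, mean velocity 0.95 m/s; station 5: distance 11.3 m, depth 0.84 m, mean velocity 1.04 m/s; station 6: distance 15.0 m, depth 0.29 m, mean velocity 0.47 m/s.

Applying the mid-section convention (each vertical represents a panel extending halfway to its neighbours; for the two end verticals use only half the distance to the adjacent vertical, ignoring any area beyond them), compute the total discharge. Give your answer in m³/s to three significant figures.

14.4 m³/s

w_1 = (3.0 − 0.0)/2 = 1.5 m; q_1 = 0.61 × 0.42 × 1.5 = 0.3843 m³/s
w_2 = (6.4 − 0.0)/2 = 3.2 m; q_2 = 1.18 × 1.24 × 3.2 = 4.682 m³/s
w_3 = (9.1 − 3.0)/2 = 3.05 m; q_3 = 1.04 × 1.16 × 3.05 = 3.680 m³/s
w_4 = (11.3 − 6.4)/2 = 2.45 m; q_4 = 0.95 × 1.20 × 2.45 = 2.793 m³/s
w_5 = (15.0 − 9.1)/2 = 2.95 m; q_5 = 1.04 × 0.84 × 2.95 = 2.577 m³/s
w_6 = (15.0 − 11.3)/2 = 1.85 m; q_6 = 0.47 × 0.29 × 1.85 = 0.2522 m³/s
Q = Σ qᵢ = 14.37 m³/s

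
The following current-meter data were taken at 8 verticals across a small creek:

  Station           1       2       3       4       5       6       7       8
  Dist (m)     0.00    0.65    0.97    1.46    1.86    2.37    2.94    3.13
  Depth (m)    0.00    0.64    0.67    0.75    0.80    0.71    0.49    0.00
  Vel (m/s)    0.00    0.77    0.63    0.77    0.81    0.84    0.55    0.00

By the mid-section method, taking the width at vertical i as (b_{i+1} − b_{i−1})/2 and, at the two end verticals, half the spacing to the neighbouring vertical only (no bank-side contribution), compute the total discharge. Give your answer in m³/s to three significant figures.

1.39 m³/s

w_2 = (0.97 − 0.00)/2 = 0.485 m; q_2 = 0.77 × 0.64 × 0.485 = 0.2390 m³/s
w_3 = (1.46 − 0.65)/2 = 0.405 m; q_3 = 0.63 × 0.67 × 0.405 = 0.1710 m³/s
w_4 = (1.86 − 0.97)/2 = 0.445 m; q_4 = 0.77 × 0.75 × 0.445 = 0.2570 m³/s
w_5 = (2.37 − 1.46)/2 = 0.455 m; q_5 = 0.81 × 0.80 × 0.455 = 0.2948 m³/s
w_6 = (2.94 − 1.86)/2 = 0.54 m; q_6 = 0.84 × 0.71 × 0.54 = 0.3221 m³/s
w_7 = (3.13 − 2.37)/2 = 0.38 m; q_7 = 0.55 × 0.49 × 0.38 = 0.1024 m³/s
Stations 1, 8 contribute zero (depth or velocity is 0).
Q = Σ qᵢ = 1.386 m³/s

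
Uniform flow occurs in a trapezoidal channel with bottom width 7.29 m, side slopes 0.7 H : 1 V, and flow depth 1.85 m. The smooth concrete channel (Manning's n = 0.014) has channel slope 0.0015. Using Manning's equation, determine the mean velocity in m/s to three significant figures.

3.37 m/s

A = (b + z·y)·y = (7.29 + 0.7×1.85)×1.85 = 15.88 m²
P = b + 2y√(1+z²) = 7.29 + 2×1.85×√(1+0.7²) = 11.81 m
R = A/P = 15.88/11.81 = 1.345 m
Q = (1/n)·A·R^(2/3)·S^(1/2) = (1/0.014) × 15.88 × 1.345^(2/3) × 0.0015^(1/2) = 53.54 m³/s
V = Q/A = 53.54/15.88 = 3.371 m/s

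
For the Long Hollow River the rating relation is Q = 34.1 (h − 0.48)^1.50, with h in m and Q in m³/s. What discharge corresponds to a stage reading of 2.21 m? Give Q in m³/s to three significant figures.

Q = 34.1 × (2.21 − 0.48)^1.50 = 34.1 × 1.73^1.50 = 77.59 m³/s

77.6 m³/s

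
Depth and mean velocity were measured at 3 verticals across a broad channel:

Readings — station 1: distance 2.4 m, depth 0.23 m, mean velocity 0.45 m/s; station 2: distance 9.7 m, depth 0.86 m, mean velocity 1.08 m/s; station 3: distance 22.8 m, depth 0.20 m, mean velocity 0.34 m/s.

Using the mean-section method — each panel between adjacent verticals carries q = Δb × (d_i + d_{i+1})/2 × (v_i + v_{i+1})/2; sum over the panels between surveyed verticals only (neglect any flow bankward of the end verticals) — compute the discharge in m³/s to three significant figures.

Panel 1-2: Δb = 7.3 m, d̄ = (0.23+0.86)/2 = 0.545, v̄ = (0.45+1.08)/2 = 0.765 → q = 7.3×0.545×0.765 = 3.044 m³/s
Panel 2-3: Δb = 13.1 m, d̄ = (0.86+0.20)/2 = 0.53, v̄ = (1.08+0.34)/2 = 0.71 → q = 13.1×0.53×0.71 = 4.930 m³/s
Q = Σ q = 7.973 m³/s

7.97 m³/s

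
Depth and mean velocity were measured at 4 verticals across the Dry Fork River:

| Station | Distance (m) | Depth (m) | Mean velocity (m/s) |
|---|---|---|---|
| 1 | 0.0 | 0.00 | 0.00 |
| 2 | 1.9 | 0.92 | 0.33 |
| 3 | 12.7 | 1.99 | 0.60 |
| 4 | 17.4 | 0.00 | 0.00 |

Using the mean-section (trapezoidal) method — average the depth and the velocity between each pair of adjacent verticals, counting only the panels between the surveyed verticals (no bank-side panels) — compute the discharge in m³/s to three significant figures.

8.85 m³/s

Panel 1-2: Δb = 1.9 m, d̄ = (0.00+0.92)/2 = 0.46, v̄ = (0.00+0.33)/2 = 0.165 → q = 1.9×0.46×0.165 = 0.1442 m³/s
Panel 2-3: Δb = 10.8 m, d̄ = (0.92+1.99)/2 = 1.455, v̄ = (0.33+0.60)/2 = 0.465 → q = 10.8×1.455×0.465 = 7.307 m³/s
Panel 3-4: Δb = 4.7 m, d̄ = (1.99+0.00)/2 = 0.995, v̄ = (0.60+0.00)/2 = 0.3 → q = 4.7×0.995×0.3 = 1.403 m³/s
Q = Σ q = 8.854 m³/s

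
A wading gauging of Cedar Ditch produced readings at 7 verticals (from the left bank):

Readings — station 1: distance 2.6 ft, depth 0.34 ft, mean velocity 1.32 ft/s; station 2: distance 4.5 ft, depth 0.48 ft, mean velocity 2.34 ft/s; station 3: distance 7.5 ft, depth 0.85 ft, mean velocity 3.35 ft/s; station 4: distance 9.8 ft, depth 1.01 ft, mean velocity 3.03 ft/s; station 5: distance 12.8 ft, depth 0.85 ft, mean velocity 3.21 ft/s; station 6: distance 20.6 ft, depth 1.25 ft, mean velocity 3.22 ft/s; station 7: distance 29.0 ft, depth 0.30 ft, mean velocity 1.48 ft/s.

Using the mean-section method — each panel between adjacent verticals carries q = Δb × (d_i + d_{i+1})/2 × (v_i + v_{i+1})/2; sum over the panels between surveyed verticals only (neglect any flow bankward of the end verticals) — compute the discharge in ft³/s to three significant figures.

64.3 ft³/s

Panel 1-2: Δb = 1.9 ft, d̄ = (0.34+0.48)/2 = 0.41, v̄ = (1.32+2.34)/2 = 1.83 → q = 1.9×0.41×1.83 = 1.426 ft³/s
Panel 2-3: Δb = 3 ft, d̄ = (0.48+0.85)/2 = 0.665, v̄ = (2.34+3.35)/2 = 2.845 → q = 3×0.665×2.845 = 5.676 ft³/s
Panel 3-4: Δb = 2.3 ft, d̄ = (0.85+1.01)/2 = 0.93, v̄ = (3.35+3.03)/2 = 3.19 → q = 2.3×0.93×3.19 = 6.823 ft³/s
Panel 4-5: Δb = 3 ft, d̄ = (1.01+0.85)/2 = 0.93, v̄ = (3.03+3.21)/2 = 3.12 → q = 3×0.93×3.12 = 8.705 ft³/s
Panel 5-6: Δb = 7.8 ft, d̄ = (0.85+1.25)/2 = 1.05, v̄ = (3.21+3.22)/2 = 3.215 → q = 7.8×1.05×3.215 = 26.33 ft³/s
Panel 6-7: Δb = 8.4 ft, d̄ = (1.25+0.30)/2 = 0.775, v̄ = (3.22+1.48)/2 = 2.35 → q = 8.4×0.775×2.35 = 15.30 ft³/s
Q = Σ q = 64.26 ft³/s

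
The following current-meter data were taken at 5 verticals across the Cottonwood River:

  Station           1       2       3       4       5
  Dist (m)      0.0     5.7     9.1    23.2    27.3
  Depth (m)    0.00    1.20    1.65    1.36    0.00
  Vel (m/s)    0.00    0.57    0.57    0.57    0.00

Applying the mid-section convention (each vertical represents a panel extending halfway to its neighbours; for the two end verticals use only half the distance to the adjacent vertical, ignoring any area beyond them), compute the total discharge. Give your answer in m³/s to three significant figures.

18.4 m³/s

w_2 = (9.1 − 0.0)/2 = 4.55 m; q_2 = 0.57 × 1.20 × 4.55 = 3.112 m³/s
w_3 = (23.2 − 5.7)/2 = 8.75 m; q_3 = 0.57 × 1.65 × 8.75 = 8.229 m³/s
w_4 = (27.3 − 9.1)/2 = 9.1 m; q_4 = 0.57 × 1.36 × 9.1 = 7.054 m³/s
Stations 1, 5 contribute zero (depth or velocity is 0).
Q = Σ qᵢ = 18.40 m³/s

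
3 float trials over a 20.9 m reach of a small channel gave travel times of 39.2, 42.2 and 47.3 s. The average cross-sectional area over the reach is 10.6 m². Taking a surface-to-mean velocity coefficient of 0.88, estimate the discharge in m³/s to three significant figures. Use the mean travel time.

4.54 m³/s

t̄ = (39.2 + 42.2 + 47.3) / 3 = 42.9 s
v_surface = L / t̄ = 20.9 / 42.9 = 0.4872 m/s
v_mean = 0.88 × 0.4872 = 0.4287 m/s
Q = A × v_mean = 10.6 × 0.4287 = 4.544 m³/s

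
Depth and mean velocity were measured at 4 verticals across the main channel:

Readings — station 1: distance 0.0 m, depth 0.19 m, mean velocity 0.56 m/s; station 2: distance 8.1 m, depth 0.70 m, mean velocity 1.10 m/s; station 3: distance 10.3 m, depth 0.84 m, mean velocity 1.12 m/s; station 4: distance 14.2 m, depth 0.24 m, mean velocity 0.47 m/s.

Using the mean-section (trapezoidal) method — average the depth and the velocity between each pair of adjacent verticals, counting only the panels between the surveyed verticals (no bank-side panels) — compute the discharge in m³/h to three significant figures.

23600 m³/h

Panel 1-2: Δb = 8.1 m, d̄ = (0.19+0.70)/2 = 0.445, v̄ = (0.56+1.10)/2 = 0.83 → q = 8.1×0.445×0.83 = 2.992 m³/s
Panel 2-3: Δb = 2.2 m, d̄ = (0.70+0.84)/2 = 0.77, v̄ = (1.10+1.12)/2 = 1.11 → q = 2.2×0.77×1.11 = 1.880 m³/s
Panel 3-4: Δb = 3.9 m, d̄ = (0.84+0.24)/2 = 0.54, v̄ = (1.12+0.47)/2 = 0.795 → q = 3.9×0.54×0.795 = 1.674 m³/s
Q = Σ q = 6.546 m³/s
= 6.546 × 3600 = 23570 m³/h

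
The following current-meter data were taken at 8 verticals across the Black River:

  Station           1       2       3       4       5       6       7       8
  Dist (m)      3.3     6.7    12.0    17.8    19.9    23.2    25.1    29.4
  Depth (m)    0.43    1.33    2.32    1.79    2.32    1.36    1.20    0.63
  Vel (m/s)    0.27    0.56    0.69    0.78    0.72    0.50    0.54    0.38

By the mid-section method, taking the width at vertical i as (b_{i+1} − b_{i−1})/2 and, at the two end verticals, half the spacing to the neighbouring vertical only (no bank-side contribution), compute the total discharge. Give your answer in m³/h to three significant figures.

95900 m³/h

w_1 = (6.7 − 3.3)/2 = 1.7 m; q_1 = 0.27 × 0.43 × 1.7 = 0.1974 m³/s
w_2 = (12.0 − 3.3)/2 = 4.35 m; q_2 = 0.56 × 1.33 × 4.35 = 3.240 m³/s
w_3 = (17.8 − 6.7)/2 = 5.55 m; q_3 = 0.69 × 2.32 × 5.55 = 8.884 m³/s
w_4 = (19.9 − 12.0)/2 = 3.95 m; q_4 = 0.78 × 1.79 × 3.95 = 5.515 m³/s
w_5 = (23.2 − 17.8)/2 = 2.7 m; q_5 = 0.72 × 2.32 × 2.7 = 4.510 m³/s
w_6 = (25.1 − 19.9)/2 = 2.6 m; q_6 = 0.50 × 1.36 × 2.6 = 1.768 m³/s
w_7 = (29.4 − 23.2)/2 = 3.1 m; q_7 = 0.54 × 1.20 × 3.1 = 2.009 m³/s
w_8 = (29.4 − 25.1)/2 = 2.15 m; q_8 = 0.38 × 0.63 × 2.15 = 0.5147 m³/s
Q = Σ qᵢ = 26.64 m³/s
= 26.64 × 3600 = 95900 m³/h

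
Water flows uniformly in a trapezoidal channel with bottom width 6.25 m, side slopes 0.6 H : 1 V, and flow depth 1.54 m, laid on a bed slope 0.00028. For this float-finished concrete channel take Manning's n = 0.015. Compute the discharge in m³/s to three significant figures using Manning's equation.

13.3 m³/s

A = (b + z·y)·y = (6.25 + 0.6×1.54)×1.54 = 11.05 m²
P = b + 2y√(1+z²) = 6.25 + 2×1.54×√(1+0.6²) = 9.842 m
R = A/P = 11.05/9.842 = 1.123 m
Q = (1/n)·A·R^(2/3)·S^(1/2) = (1/0.015) × 11.05 × 1.123^(2/3) × 0.00028^(1/2) = 13.31 m³/s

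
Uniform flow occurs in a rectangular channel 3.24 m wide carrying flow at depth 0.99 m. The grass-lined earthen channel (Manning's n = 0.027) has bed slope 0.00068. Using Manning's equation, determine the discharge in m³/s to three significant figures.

2.24 m³/s

A = b·y = 3.24 × 0.99 = 3.208 m²
P = b + 2y = 3.24 + 2×0.99 = 5.220 m
R = A/P = 3.208/5.220 = 0.6145 m
Q = (1/n)·A·R^(2/3)·S^(1/2) = (1/0.027) × 3.208 × 0.6145^(2/3) × 0.00068^(1/2) = 2.239 m³/s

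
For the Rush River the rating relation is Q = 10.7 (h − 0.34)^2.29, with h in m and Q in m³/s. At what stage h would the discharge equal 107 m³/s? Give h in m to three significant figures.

3.07 m

h − h₀ = (Q/C)^(1/b) = (107/10.7)^(1/2.29) = 2.733 m
h = 0.34 + 2.733 = 3.073 m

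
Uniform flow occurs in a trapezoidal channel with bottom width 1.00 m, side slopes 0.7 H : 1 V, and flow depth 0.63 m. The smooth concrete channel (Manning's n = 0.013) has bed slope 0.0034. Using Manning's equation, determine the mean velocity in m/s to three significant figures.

2.26 m/s

A = (b + z·y)·y = (1.00 + 0.7×0.63)×0.63 = 0.9078 m²
P = b + 2y√(1+z²) = 1.00 + 2×0.63×√(1+0.7²) = 2.538 m
R = A/P = 0.9078/2.538 = 0.3577 m
Q = (1/n)·A·R^(2/3)·S^(1/2) = (1/0.013) × 0.9078 × 0.3577^(2/3) × 0.0034^(1/2) = 2.052 m³/s
V = Q/A = 2.052/0.9078 = 2.260 m/s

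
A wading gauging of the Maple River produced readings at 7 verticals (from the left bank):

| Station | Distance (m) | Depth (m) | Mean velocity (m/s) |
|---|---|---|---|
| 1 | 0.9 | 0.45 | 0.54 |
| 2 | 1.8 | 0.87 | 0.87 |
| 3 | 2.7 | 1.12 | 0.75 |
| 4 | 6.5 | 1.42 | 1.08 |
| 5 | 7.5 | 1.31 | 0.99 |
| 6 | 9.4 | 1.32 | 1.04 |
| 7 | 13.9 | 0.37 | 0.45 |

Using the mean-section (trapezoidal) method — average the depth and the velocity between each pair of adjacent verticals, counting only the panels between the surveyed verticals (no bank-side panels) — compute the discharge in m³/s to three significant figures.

Panel 1-2: Δb = 0.9 m, d̄ = (0.45+0.87)/2 = 0.66, v̄ = (0.54+0.87)/2 = 0.705 → q = 0.9×0.66×0.705 = 0.4188 m³/s
Panel 2-3: Δb = 0.9 m, d̄ = (0.87+1.12)/2 = 0.995, v̄ = (0.87+0.75)/2 = 0.81 → q = 0.9×0.995×0.81 = 0.7254 m³/s
Panel 3-4: Δb = 3.8 m, d̄ = (1.12+1.42)/2 = 1.27, v̄ = (0.75+1.08)/2 = 0.915 → q = 3.8×1.27×0.915 = 4.416 m³/s
Panel 4-5: Δb = 1 m, d̄ = (1.42+1.31)/2 = 1.365, v̄ = (1.08+0.99)/2 = 1.035 → q = 1×1.365×1.035 = 1.413 m³/s
Panel 5-6: Δb = 1.9 m, d̄ = (1.31+1.32)/2 = 1.315, v̄ = (0.99+1.04)/2 = 1.015 → q = 1.9×1.315×1.015 = 2.536 m³/s
Panel 6-7: Δb = 4.5 m, d̄ = (1.32+0.37)/2 = 0.845, v̄ = (1.04+0.45)/2 = 0.745 → q = 4.5×0.845×0.745 = 2.833 m³/s
Q = Σ q = 12.34 m³/s

12.3 m³/s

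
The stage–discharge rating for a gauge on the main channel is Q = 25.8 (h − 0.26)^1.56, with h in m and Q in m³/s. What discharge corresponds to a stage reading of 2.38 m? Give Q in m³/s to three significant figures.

83.3 m³/s

Q = 25.8 × (2.38 − 0.26)^1.56 = 25.8 × 2.12^1.56 = 83.31 m³/s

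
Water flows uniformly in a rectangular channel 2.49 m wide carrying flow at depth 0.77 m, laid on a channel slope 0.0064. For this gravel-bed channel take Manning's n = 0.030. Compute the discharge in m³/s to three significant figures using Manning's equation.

3.12 m³/s

A = b·y = 2.49 × 0.77 = 1.917 m²
P = b + 2y = 2.49 + 2×0.77 = 4.030 m
R = A/P = 1.917/4.030 = 0.4758 m
Q = (1/n)·A·R^(2/3)·S^(1/2) = (1/0.030) × 1.917 × 0.4758^(2/3) × 0.0064^(1/2) = 3.116 m³/s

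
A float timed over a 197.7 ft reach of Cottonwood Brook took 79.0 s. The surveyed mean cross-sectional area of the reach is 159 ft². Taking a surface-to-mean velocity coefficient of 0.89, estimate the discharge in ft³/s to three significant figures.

354 ft³/s

v_surface = L / t̄ = 197.7 / 79 = 2.503 ft/s
v_mean = 0.89 × 2.503 = 2.227 ft/s
Q = A × v_mean = 159 × 2.227 = 354.1 ft³/s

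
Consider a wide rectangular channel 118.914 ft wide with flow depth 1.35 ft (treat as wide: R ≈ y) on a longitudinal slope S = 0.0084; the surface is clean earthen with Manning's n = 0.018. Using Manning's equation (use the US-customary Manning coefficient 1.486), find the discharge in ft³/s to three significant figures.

A = b·y = 118.914 × 1.35 = 160.5 ft²
Wide channel: R ≈ y = 1.35 ft
Q = (1.486/n)·A·R^(2/3)·S^(1/2) = (1.486/0.018) × 160.5 × 1.350^(2/3) × 0.0084^(1/2) = 1484 ft³/s

1480 ft³/s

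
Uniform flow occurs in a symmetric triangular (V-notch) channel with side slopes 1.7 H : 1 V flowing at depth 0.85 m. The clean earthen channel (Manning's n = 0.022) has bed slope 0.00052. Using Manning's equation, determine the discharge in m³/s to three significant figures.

0.652 m³/s

A = z·y² = 1.7×0.85² = 1.228 m²
P = 2y√(1+z²) = 2×0.85×√(1+1.7²) = 3.353 m
R = A/P = 1.228/3.353 = 0.3663 m
Q = (1/n)·A·R^(2/3)·S^(1/2) = (1/0.022) × 1.228 × 0.3663^(2/3) × 0.00052^(1/2) = 0.6518 m³/s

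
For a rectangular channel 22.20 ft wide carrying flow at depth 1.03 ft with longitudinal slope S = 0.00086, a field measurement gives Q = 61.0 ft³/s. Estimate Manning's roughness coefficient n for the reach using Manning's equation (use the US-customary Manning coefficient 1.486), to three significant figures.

0.0157

A = b·y = 22.20 × 1.03 = 22.87 ft²
P = b + 2y = 22.20 + 2×1.03 = 24.26 ft
R = A/P = 22.87/24.26 = 0.9425 ft
n = (1.486/Q)·A·R^(2/3)·S^(1/2) = (1.486/61.0) × 22.87 × 0.9613 × 0.02933 = 0.01570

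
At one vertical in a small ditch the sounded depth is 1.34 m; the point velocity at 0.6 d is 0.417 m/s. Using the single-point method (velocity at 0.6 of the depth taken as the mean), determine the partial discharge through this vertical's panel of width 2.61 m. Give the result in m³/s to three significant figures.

1.46 m³/s

v̄ = v₀.₆ = 0.417 m/s
q = v̄ × d × w = 0.4170 × 1.34 × 2.61 = 1.458 m³/s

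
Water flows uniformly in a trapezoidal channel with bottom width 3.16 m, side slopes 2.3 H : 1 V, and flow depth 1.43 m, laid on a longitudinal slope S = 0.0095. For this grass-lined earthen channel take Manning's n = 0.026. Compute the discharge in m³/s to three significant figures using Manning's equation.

A = (b + z·y)·y = (3.16 + 2.3×1.43)×1.43 = 9.222 m²
P = b + 2y√(1+z²) = 3.16 + 2×1.43×√(1+2.3²) = 10.33 m
R = A/P = 9.222/10.33 = 0.8925 m
Q = (1/n)·A·R^(2/3)·S^(1/2) = (1/0.026) × 9.222 × 0.8925^(2/3) × 0.0095^(1/2) = 32.05 m³/s

32.0 m³/s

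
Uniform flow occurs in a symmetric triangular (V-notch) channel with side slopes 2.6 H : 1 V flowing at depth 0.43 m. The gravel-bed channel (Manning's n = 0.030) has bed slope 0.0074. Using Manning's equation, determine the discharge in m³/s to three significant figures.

0.472 m³/s

A = z·y² = 2.6×0.43² = 0.4807 m²
P = 2y√(1+z²) = 2×0.43×√(1+2.6²) = 2.396 m
R = A/P = 0.4807/2.396 = 0.2007 m
Q = (1/n)·A·R^(2/3)·S^(1/2) = (1/0.030) × 0.4807 × 0.2007^(2/3) × 0.0074^(1/2) = 0.4725 m³/s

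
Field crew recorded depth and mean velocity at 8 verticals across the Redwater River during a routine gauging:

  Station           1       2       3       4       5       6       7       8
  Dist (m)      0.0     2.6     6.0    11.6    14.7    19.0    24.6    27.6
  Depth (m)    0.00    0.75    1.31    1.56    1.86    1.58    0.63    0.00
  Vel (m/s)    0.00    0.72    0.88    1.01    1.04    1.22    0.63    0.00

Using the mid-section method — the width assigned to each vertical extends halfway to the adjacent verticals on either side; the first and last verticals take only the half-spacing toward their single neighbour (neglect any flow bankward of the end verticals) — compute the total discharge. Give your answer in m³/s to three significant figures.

32.1 m³/s

w_2 = (6.0 − 0.0)/2 = 3 m; q_2 = 0.72 × 0.75 × 3 = 1.620 m³/s
w_3 = (11.6 − 2.6)/2 = 4.5 m; q_3 = 0.88 × 1.31 × 4.5 = 5.188 m³/s
w_4 = (14.7 − 6.0)/2 = 4.35 m; q_4 = 1.01 × 1.56 × 4.35 = 6.854 m³/s
w_5 = (19.0 − 11.6)/2 = 3.7 m; q_5 = 1.04 × 1.86 × 3.7 = 7.157 m³/s
w_6 = (24.6 − 14.7)/2 = 4.95 m; q_6 = 1.22 × 1.58 × 4.95 = 9.542 m³/s
w_7 = (27.6 − 19.0)/2 = 4.3 m; q_7 = 0.63 × 0.63 × 4.3 = 1.707 m³/s
Stations 1, 8 contribute zero (depth or velocity is 0).
Q = Σ qᵢ = 32.07 m³/s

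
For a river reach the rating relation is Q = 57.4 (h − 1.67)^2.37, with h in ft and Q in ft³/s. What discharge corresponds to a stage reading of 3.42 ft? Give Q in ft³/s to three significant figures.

216 ft³/s

Q = 57.4 × (3.42 − 1.67)^2.37 = 57.4 × 1.75^2.37 = 216.2 ft³/s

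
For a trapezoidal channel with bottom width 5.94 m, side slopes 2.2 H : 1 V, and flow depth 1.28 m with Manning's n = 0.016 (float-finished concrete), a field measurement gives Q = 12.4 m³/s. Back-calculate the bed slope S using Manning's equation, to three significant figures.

A = (b + z·y)·y = (5.94 + 2.2×1.28)×1.28 = 11.21 m²
P = b + 2y√(1+z²) = 5.94 + 2×1.28×√(1+2.2²) = 12.13 m
R = A/P = 11.21/12.13 = 0.9242 m
S = (Q·n / (1·A·R^(2/3)))² = (12.4×0.016 / (1×11.21×0.9488))² = 0.0003481

0.000348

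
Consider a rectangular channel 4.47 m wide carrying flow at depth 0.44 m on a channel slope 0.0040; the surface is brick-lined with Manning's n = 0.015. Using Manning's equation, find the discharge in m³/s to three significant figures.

4.26 m³/s

A = b·y = 4.47 × 0.44 = 1.967 m²
P = b + 2y = 4.47 + 2×0.44 = 5.350 m
R = A/P = 1.967/5.350 = 0.3676 m
Q = (1/n)·A·R^(2/3)·S^(1/2) = (1/0.015) × 1.967 × 0.3676^(2/3) × 0.0040^(1/2) = 4.256 m³/s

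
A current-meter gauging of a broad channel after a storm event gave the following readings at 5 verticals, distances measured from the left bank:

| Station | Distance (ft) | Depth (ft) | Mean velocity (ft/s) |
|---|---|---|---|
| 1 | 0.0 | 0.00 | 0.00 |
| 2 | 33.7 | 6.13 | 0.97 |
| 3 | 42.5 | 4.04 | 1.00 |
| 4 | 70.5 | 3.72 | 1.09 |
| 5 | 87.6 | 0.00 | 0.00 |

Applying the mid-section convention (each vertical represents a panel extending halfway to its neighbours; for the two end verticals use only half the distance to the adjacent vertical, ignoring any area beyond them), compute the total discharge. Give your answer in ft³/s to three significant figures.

w_2 = (42.5 − 0.0)/2 = 21.25 ft; q_2 = 0.97 × 6.13 × 21.25 = 126.4 ft³/s
w_3 = (70.5 − 33.7)/2 = 18.4 ft; q_3 = 1.00 × 4.04 × 18.4 = 74.34 ft³/s
w_4 = (87.6 − 42.5)/2 = 22.55 ft; q_4 = 1.09 × 3.72 × 22.55 = 91.44 ft³/s
Stations 1, 5 contribute zero (depth or velocity is 0).
Q = Σ qᵢ = 292.1 ft³/s

292 ft³/s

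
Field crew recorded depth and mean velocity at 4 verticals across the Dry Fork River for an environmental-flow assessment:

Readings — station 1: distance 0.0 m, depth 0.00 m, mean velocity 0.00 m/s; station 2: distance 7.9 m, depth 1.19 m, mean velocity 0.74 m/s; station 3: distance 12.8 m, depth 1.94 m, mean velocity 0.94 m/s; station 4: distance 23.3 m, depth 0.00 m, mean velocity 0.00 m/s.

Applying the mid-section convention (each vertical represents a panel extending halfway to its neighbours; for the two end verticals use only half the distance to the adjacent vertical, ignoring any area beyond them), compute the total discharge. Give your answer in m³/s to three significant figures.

w_2 = (12.8 − 0.0)/2 = 6.4 m; q_2 = 0.74 × 1.19 × 6.4 = 5.636 m³/s
w_3 = (23.3 − 7.9)/2 = 7.7 m; q_3 = 0.94 × 1.94 × 7.7 = 14.04 m³/s
Stations 1, 4 contribute zero (depth or velocity is 0).
Q = Σ qᵢ = 19.68 m³/s

19.7 m³/s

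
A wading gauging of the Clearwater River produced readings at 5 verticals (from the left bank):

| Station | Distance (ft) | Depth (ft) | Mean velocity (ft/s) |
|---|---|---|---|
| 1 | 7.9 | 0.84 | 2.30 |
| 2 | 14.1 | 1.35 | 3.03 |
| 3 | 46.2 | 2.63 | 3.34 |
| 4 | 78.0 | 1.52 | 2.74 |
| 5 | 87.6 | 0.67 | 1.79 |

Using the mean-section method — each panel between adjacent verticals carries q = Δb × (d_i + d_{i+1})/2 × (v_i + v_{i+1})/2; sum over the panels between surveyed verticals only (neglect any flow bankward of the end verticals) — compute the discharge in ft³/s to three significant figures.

Panel 1-2: Δb = 6.2 ft, d̄ = (0.84+1.35)/2 = 1.095, v̄ = (2.30+3.03)/2 = 2.665 → q = 6.2×1.095×2.665 = 18.09 ft³/s
Panel 2-3: Δb = 32.1 ft, d̄ = (1.35+2.63)/2 = 1.99, v̄ = (3.03+3.34)/2 = 3.185 → q = 32.1×1.99×3.185 = 203.5 ft³/s
Panel 3-4: Δb = 31.8 ft, d̄ = (2.63+1.52)/2 = 2.075, v̄ = (3.34+2.74)/2 = 3.04 → q = 31.8×2.075×3.04 = 200.6 ft³/s
Panel 4-5: Δb = 9.6 ft, d̄ = (1.52+0.67)/2 = 1.095, v̄ = (2.74+1.79)/2 = 2.265 → q = 9.6×1.095×2.265 = 23.81 ft³/s
Q = Σ q = 446.0 ft³/s

446 ft³/s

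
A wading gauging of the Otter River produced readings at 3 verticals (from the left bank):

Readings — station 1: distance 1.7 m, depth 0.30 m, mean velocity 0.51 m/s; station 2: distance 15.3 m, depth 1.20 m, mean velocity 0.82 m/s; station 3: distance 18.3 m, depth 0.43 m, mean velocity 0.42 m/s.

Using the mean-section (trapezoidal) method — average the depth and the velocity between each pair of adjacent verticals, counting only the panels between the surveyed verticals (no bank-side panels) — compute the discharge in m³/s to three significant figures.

8.30 m³/s

Panel 1-2: Δb = 13.6 m, d̄ = (0.30+1.20)/2 = 0.75, v̄ = (0.51+0.82)/2 = 0.665 → q = 13.6×0.75×0.665 = 6.783 m³/s
Panel 2-3: Δb = 3 m, d̄ = (1.20+0.43)/2 = 0.815, v̄ = (0.82+0.42)/2 = 0.62 → q = 3×0.815×0.62 = 1.516 m³/s
Q = Σ q = 8.299 m³/s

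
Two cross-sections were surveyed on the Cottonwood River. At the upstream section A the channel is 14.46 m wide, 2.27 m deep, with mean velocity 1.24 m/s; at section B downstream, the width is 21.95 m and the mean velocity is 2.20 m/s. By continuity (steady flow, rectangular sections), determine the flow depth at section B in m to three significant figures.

Q = A₁V₁ = (14.46×2.27) × 1.24 = 40.70 m³/s
d₂ = Q/(b₂ V₂) = 40.70/(21.95×2.20) = 0.8429 m

0.843 m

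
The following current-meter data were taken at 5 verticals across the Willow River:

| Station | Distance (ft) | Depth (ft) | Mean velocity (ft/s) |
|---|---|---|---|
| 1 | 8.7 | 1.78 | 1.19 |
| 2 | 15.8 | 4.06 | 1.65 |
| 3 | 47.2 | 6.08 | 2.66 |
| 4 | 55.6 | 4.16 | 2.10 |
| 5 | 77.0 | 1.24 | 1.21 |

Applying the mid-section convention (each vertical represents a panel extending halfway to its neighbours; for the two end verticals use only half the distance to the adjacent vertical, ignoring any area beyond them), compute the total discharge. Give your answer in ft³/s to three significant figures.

605 ft³/s

w_1 = (15.8 − 8.7)/2 = 3.55 ft; q_1 = 1.19 × 1.78 × 3.55 = 7.520 ft³/s
w_2 = (47.2 − 8.7)/2 = 19.25 ft; q_2 = 1.65 × 4.06 × 19.25 = 129.0 ft³/s
w_3 = (55.6 − 15.8)/2 = 19.9 ft; q_3 = 2.66 × 6.08 × 19.9 = 321.8 ft³/s
w_4 = (77.0 − 47.2)/2 = 14.9 ft; q_4 = 2.10 × 4.16 × 14.9 = 130.2 ft³/s
w_5 = (77.0 − 55.6)/2 = 10.7 ft; q_5 = 1.21 × 1.24 × 10.7 = 16.05 ft³/s
Q = Σ qᵢ = 604.5 ft³/s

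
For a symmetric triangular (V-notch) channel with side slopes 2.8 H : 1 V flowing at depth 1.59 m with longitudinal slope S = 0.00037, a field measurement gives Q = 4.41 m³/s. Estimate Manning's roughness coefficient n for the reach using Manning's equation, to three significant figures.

A = z·y² = 2.8×1.59² = 7.079 m²
P = 2y√(1+z²) = 2×1.59×√(1+2.8²) = 9.455 m
R = A/P = 7.079/9.455 = 0.7487 m
n = (1/Q)·A·R^(2/3)·S^(1/2) = (1/4.41) × 7.079 × 0.8245 × 0.01924 = 0.02546

0.0255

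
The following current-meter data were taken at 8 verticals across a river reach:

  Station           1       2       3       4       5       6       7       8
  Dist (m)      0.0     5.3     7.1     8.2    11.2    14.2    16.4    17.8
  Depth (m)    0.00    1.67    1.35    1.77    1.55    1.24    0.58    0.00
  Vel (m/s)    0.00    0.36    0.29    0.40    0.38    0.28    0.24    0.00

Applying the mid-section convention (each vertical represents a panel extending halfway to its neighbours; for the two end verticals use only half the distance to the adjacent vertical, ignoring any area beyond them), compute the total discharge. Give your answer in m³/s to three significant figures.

7.07 m³/s

w_2 = (7.1 − 0.0)/2 = 3.55 m; q_2 = 0.36 × 1.67 × 3.55 = 2.134 m³/s
w_3 = (8.2 − 5.3)/2 = 1.45 m; q_3 = 0.29 × 1.35 × 1.45 = 0.5677 m³/s
w_4 = (11.2 − 7.1)/2 = 2.05 m; q_4 = 0.40 × 1.77 × 2.05 = 1.451 m³/s
w_5 = (14.2 − 8.2)/2 = 3 m; q_5 = 0.38 × 1.55 × 3 = 1.767 m³/s
w_6 = (16.4 − 11.2)/2 = 2.6 m; q_6 = 0.28 × 1.24 × 2.6 = 0.9027 m³/s
w_7 = (17.8 − 14.2)/2 = 1.8 m; q_7 = 0.24 × 0.58 × 1.8 = 0.2506 m³/s
Stations 1, 8 contribute zero (depth or velocity is 0).
Q = Σ qᵢ = 7.074 m³/s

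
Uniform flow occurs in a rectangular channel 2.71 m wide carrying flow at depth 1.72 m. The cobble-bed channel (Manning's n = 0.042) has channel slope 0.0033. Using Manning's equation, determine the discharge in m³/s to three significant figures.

5.30 m³/s

A = b·y = 2.71 × 1.72 = 4.661 m²
P = b + 2y = 2.71 + 2×1.72 = 6.150 m
R = A/P = 4.661/6.150 = 0.7579 m
Q = (1/n)·A·R^(2/3)·S^(1/2) = (1/0.042) × 4.661 × 0.7579^(2/3) × 0.0033^(1/2) = 5.300 m³/s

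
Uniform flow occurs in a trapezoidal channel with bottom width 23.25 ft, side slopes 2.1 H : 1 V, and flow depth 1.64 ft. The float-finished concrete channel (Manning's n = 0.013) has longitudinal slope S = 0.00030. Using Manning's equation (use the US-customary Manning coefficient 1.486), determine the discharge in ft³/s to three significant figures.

A = (b + z·y)·y = (23.25 + 2.1×1.64)×1.64 = 43.78 ft²
P = b + 2y√(1+z²) = 23.25 + 2×1.64×√(1+2.1²) = 30.88 ft
R = A/P = 43.78/30.88 = 1.418 ft
Q = (1.486/n)·A·R^(2/3)·S^(1/2) = (1.486/0.013) × 43.78 × 1.418^(2/3) × 0.00030^(1/2) = 109.4 ft³/s

109 ft³/s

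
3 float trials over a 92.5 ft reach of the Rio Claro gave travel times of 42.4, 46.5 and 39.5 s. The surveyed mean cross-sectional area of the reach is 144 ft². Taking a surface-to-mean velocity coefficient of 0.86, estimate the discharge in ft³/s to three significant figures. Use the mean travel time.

268 ft³/s

t̄ = (42.4 + 46.5 + 39.5) / 3 = 42.8 s
v_surface = L / t̄ = 92.5 / 42.8 = 2.161 ft/s
v_mean = 0.86 × 2.161 = 1.859 ft/s
Q = A × v_mean = 144 × 1.859 = 267.6 ft³/s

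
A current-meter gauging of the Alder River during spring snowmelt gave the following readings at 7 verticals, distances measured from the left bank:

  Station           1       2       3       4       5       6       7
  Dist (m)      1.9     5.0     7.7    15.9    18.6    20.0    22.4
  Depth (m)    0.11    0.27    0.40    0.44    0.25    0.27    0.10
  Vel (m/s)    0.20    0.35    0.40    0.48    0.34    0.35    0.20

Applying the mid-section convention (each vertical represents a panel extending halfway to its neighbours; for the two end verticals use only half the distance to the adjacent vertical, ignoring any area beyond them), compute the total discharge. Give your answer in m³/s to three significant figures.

2.71 m³/s

w_1 = (5.0 − 1.9)/2 = 1.55 m; q_1 = 0.20 × 0.11 × 1.55 = 0.03410 m³/s
w_2 = (7.7 − 1.9)/2 = 2.9 m; q_2 = 0.35 × 0.27 × 2.9 = 0.2741 m³/s
w_3 = (15.9 − 5.0)/2 = 5.45 m; q_3 = 0.40 × 0.40 × 5.45 = 0.8720 m³/s
w_4 = (18.6 − 7.7)/2 = 5.45 m; q_4 = 0.48 × 0.44 × 5.45 = 1.151 m³/s
w_5 = (20.0 − 15.9)/2 = 2.05 m; q_5 = 0.34 × 0.25 × 2.05 = 0.1743 m³/s
w_6 = (22.4 − 18.6)/2 = 1.9 m; q_6 = 0.35 × 0.27 × 1.9 = 0.1796 m³/s
w_7 = (22.4 − 20.0)/2 = 1.2 m; q_7 = 0.20 × 0.10 × 1.2 = 0.02400 m³/s
Q = Σ qᵢ = 2.709 m³/s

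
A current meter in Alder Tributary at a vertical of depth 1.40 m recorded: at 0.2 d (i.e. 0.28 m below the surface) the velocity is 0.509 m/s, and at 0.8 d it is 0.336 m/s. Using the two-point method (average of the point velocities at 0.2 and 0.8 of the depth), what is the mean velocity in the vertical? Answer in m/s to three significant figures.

v̄ = (0.509 + 0.336) / 2 = 0.4225 m/s

0.423 m/s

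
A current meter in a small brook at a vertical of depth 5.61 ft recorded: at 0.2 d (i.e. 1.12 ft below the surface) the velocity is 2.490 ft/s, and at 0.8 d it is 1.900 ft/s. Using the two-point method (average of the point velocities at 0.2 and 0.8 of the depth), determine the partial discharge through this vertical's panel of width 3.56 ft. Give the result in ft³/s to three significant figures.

v̄ = (2.490 + 1.900) / 2 = 2.195 ft/s
q = v̄ × d × w = 2.195 × 5.61 × 3.56 = 43.84 ft³/s

43.8 ft³/s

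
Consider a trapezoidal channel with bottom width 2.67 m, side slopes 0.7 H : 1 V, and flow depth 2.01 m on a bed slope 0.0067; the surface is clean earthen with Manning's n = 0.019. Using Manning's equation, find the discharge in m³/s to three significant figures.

37.2 m³/s

A = (b + z·y)·y = (2.67 + 0.7×2.01)×2.01 = 8.195 m²
P = b + 2y√(1+z²) = 2.67 + 2×2.01×√(1+0.7²) = 7.577 m
R = A/P = 8.195/7.577 = 1.082 m
Q = (1/n)·A·R^(2/3)·S^(1/2) = (1/0.019) × 8.195 × 1.082^(2/3) × 0.0067^(1/2) = 37.20 m³/s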